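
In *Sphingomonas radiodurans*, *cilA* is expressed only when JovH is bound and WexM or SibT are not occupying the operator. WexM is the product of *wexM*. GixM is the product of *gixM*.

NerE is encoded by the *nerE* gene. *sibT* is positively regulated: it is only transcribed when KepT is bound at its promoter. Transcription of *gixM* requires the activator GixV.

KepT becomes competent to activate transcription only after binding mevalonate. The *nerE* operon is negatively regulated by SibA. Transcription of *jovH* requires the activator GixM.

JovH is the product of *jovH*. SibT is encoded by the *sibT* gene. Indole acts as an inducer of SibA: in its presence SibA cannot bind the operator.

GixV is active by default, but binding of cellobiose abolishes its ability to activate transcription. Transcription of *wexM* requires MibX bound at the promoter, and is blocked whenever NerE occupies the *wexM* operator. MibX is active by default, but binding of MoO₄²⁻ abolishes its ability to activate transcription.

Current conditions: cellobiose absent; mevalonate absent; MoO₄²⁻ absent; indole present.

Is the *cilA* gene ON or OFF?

MoO₄²⁻ is absent, so MibX is active.
Indole is present, so SibA is inactive.
With no repressor bound, *nerE* is transcribed.
So NerE is produced and active.
With repressor NerE bound, *wexM* is not transcribed.
So WexM is not produced.
Cellobiose is absent, so GixV is active.
No repressor is bound and GixV is active, so *gixM* is transcribed.
So GixM is produced and active.
No repressor is bound and GixM is active, so *jovH* is transcribed.
So JovH is produced and active.
Mevalonate is absent, so KepT is inactive.
Required activator KepT is absent, so *sibT* is not transcribed.
So SibT is not produced.
No repressor is bound and JovH is active, so *cilA* is transcribed.

ON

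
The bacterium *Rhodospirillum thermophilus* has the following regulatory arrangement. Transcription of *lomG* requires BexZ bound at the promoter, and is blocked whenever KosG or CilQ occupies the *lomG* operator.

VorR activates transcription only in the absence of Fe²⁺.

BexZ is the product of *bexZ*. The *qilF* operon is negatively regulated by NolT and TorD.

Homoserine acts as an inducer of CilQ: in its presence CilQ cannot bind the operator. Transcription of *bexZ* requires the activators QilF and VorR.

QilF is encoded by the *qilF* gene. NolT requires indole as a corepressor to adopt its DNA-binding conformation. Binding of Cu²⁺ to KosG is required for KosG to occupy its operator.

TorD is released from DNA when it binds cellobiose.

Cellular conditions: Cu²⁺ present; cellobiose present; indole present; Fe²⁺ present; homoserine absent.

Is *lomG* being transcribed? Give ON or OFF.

OFF

Cu²⁺ is present, so KosG is active.
Homoserine is absent, so CilQ is active.
Indole is present, so NolT is active.
Cellobiose is present, so TorD is inactive.
With repressor NolT bound, *qilF* is not transcribed.
So QilF is not produced.
Fe²⁺ is present, so VorR is inactive.
Required activator QilF is absent, so *bexZ* is not transcribed.
So BexZ is not produced.
With repressor KosG bound, *lomG* is not transcribed.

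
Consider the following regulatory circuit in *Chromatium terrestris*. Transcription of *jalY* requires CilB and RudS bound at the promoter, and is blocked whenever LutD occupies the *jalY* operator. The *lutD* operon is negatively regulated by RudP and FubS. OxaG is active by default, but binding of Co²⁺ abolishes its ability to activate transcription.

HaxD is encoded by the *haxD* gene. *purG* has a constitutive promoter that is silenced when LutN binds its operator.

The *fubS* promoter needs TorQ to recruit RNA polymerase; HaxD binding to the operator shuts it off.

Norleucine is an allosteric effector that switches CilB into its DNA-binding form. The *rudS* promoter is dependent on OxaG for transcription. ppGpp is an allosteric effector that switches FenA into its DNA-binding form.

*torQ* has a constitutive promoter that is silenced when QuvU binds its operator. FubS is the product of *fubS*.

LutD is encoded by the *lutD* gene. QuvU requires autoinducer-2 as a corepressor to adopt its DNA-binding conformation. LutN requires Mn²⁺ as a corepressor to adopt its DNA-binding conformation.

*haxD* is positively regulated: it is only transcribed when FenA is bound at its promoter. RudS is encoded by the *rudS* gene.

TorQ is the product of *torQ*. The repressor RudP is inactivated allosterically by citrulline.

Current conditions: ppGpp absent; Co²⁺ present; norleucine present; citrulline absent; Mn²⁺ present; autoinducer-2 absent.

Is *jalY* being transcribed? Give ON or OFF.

Citrulline is absent, so RudP is active.
Autoinducer-2 is absent, so QuvU is inactive.
With no repressor bound, *torQ* is transcribed.
So TorQ is produced and active.
ppGpp is absent, so FenA is inactive.
Required activator FenA is absent, so *haxD* is not transcribed.
So HaxD is not produced.
No repressor is bound and TorQ is active, so *fubS* is transcribed.
So FubS is produced and active.
With repressor RudP bound, *lutD* is not transcribed.
So LutD is not produced.
Norleucine is present, so CilB is active.
Co²⁺ is present, so OxaG is inactive.
Required activator OxaG is absent, so *rudS* is not transcribed.
So RudS is not produced.
Required activator RudS is absent, so *jalY* is not transcribed.

OFF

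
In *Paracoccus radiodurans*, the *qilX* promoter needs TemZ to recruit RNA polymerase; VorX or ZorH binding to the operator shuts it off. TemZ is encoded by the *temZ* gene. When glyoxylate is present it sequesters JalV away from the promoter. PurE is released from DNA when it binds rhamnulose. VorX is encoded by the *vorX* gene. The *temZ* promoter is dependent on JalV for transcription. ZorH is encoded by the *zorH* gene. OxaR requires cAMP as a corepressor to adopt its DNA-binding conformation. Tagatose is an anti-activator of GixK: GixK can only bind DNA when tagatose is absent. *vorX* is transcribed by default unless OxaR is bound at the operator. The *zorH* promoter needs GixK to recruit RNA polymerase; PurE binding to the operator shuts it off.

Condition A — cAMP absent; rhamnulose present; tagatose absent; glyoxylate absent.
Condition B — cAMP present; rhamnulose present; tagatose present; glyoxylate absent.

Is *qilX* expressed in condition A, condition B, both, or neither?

B only

Condition A:
cAMP is absent, so OxaR is inactive.
With no repressor bound, *vorX* is transcribed.
So VorX is produced and active.
Rhamnulose is present, so PurE is inactive.
Tagatose is absent, so GixK is active.
No repressor is bound and GixK is active, so *zorH* is transcribed.
So ZorH is produced and active.
Glyoxylate is absent, so JalV is active.
No repressor is bound and JalV is active, so *temZ* is transcribed.
So TemZ is produced and active.
With repressor VorX bound, *qilX* is not transcribed.
→ *qilX* is OFF in A.
Condition B:
cAMP is present, so OxaR is active.
With repressor OxaR bound, *vorX* is not transcribed.
So VorX is not produced.
Rhamnulose is present, so PurE is inactive.
Tagatose is present, so GixK is inactive.
Required activator GixK is absent, so *zorH* is not transcribed.
So ZorH is not produced.
Glyoxylate is absent, so JalV is active.
No repressor is bound and JalV is active, so *temZ* is transcribed.
So TemZ is produced and active.
No repressor is bound and TemZ is active, so *qilX* is transcribed.
→ *qilX* is ON in B.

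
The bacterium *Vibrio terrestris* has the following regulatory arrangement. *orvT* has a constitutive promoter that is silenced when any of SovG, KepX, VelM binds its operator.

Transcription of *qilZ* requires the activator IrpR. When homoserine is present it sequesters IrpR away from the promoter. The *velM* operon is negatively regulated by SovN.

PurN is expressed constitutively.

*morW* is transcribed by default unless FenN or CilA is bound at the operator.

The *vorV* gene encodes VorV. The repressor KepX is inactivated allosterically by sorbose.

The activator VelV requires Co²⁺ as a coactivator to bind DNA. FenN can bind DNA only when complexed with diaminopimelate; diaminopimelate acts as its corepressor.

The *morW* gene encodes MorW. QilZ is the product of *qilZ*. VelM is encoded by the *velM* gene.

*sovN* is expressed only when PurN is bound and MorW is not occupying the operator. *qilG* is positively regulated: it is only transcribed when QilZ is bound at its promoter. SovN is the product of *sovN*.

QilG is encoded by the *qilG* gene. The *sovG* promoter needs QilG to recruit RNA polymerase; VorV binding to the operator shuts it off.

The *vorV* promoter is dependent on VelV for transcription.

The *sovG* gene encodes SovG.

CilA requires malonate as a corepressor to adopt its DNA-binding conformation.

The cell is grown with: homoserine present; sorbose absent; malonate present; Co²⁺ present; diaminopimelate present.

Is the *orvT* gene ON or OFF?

Homoserine is present, so IrpR is inactive.
Required activator IrpR is absent, so *qilZ* is not transcribed.
So QilZ is not produced.
Required activator QilZ is absent, so *qilG* is not transcribed.
So QilG is not produced.
Co²⁺ is present, so VelV is active.
No repressor is bound and VelV is active, so *vorV* is transcribed.
So VorV is produced and active.
With repressor VorV bound, *sovG* is not transcribed.
So SovG is not produced.
Sorbose is absent, so KepX is active.
PurN is produced constitutively and is active.
Diaminopimelate is present, so FenN is active.
Malonate is present, so CilA is active.
With repressor FenN bound, *morW* is not transcribed.
So MorW is not produced.
No repressor is bound and PurN is active, so *sovN* is transcribed.
So SovN is produced and active.
With repressor SovN bound, *velM* is not transcribed.
So VelM is not produced.
With repressor KepX bound, *orvT* is not transcribed.

OFF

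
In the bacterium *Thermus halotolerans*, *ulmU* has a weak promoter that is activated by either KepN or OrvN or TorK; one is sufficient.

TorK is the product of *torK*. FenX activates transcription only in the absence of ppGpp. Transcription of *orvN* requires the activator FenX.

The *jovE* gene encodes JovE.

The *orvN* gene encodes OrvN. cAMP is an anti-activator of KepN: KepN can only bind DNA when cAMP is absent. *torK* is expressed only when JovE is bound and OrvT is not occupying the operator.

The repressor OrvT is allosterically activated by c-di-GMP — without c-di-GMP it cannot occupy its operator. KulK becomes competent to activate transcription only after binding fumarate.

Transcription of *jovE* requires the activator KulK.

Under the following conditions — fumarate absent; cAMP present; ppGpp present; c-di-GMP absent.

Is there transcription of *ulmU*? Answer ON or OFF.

OFF

cAMP is present, so KepN is inactive.
ppGpp is present, so FenX is inactive.
Required activator FenX is absent, so *orvN* is not transcribed.
So OrvN is not produced.
Fumarate is absent, so KulK is inactive.
Required activator KulK is absent, so *jovE* is not transcribed.
So JovE is not produced.
c-di-GMP is absent, so OrvT is inactive.
Required activator JovE is absent, so *torK* is not transcribed.
So TorK is not produced.
No activator is available at the *ulmU* promoter, so *ulmU* is not transcribed.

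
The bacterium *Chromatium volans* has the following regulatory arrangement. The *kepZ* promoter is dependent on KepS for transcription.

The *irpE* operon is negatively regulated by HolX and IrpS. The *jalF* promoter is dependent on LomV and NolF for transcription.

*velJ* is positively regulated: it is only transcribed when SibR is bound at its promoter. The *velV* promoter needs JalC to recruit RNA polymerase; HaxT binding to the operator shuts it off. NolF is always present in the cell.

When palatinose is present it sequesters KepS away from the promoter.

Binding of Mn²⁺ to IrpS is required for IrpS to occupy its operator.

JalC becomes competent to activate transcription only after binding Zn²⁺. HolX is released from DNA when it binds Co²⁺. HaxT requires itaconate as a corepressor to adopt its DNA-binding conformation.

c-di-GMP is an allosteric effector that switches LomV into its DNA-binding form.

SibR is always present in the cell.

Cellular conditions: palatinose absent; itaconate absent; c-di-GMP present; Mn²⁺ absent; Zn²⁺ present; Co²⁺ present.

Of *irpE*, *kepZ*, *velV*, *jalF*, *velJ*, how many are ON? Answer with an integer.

Co²⁺ is present, so HolX is inactive.
Mn²⁺ is absent, so IrpS is inactive.
With no repressor bound, *irpE* is transcribed.
→ *irpE* is ON.
Palatinose is absent, so KepS is active.
No repressor is bound and KepS is active, so *kepZ* is transcribed.
→ *kepZ* is ON.
Zn²⁺ is present, so JalC is active.
Itaconate is absent, so HaxT is inactive.
No repressor is bound and JalC is active, so *velV* is transcribed.
→ *velV* is ON.
c-di-GMP is present, so LomV is active.
NolF is produced constitutively and is active.
No repressor is bound and LomV and NolF are active, so *jalF* is transcribed.
→ *jalF* is ON.
SibR is produced constitutively and is active.
No repressor is bound and SibR is active, so *velJ* is transcribed.
→ *velJ* is ON.
5 of the 5 genes are transcribed.

5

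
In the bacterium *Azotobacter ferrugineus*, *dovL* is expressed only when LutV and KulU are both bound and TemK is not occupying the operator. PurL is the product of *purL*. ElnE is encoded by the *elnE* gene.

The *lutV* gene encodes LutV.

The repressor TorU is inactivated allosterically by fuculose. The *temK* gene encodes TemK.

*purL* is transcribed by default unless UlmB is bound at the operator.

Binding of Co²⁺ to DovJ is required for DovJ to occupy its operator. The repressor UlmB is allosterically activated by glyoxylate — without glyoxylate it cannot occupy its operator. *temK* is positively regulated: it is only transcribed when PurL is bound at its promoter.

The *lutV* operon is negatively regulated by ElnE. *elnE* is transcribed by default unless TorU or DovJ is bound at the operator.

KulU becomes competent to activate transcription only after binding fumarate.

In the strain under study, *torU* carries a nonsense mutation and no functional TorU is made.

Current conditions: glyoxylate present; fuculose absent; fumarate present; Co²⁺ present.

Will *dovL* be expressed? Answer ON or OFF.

TorU is non-functional in this strain, so it has no effect.
Co²⁺ is present, so DovJ is active.
With repressor DovJ bound, *elnE* is not transcribed.
So ElnE is not produced.
With no repressor bound, *lutV* is transcribed.
So LutV is produced and active.
Glyoxylate is present, so UlmB is active.
With repressor UlmB bound, *purL* is not transcribed.
So PurL is not produced.
Required activator PurL is absent, so *temK* is not transcribed.
So TemK is not produced.
Fumarate is present, so KulU is active.
No repressor is bound and LutV and KulU are active, so *dovL* is transcribed.

ON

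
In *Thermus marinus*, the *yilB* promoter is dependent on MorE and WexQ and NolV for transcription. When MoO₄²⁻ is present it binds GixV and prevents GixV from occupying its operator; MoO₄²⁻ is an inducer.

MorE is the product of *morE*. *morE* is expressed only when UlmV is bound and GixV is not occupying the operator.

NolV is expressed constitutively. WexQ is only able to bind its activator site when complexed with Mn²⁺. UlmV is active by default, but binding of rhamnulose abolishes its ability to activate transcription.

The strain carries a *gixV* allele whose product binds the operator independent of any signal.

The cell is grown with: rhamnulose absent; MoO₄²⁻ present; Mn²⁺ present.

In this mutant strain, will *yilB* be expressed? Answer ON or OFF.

OFF

GixV is constitutively active in this strain.
Rhamnulose is absent, so UlmV is active.
With repressor GixV bound, *morE* is not transcribed.
So MorE is not produced.
Mn²⁺ is present, so WexQ is active.
NolV is produced constitutively and is active.
Required activator MorE is absent, so *yilB* is not transcribed.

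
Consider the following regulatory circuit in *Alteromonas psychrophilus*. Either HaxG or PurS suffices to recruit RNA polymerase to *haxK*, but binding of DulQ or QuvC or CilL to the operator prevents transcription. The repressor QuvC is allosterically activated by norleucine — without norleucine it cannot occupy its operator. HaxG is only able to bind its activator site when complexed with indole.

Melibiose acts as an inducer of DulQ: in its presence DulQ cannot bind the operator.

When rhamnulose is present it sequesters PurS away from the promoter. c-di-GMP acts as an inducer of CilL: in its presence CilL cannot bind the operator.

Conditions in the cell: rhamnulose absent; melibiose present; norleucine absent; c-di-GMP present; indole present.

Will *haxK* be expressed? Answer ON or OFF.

Melibiose is present, so DulQ is inactive.
Norleucine is absent, so QuvC is inactive.
Indole is present, so HaxG is active.
Rhamnulose is absent, so PurS is active.
c-di-GMP is present, so CilL is inactive.
Activator HaxG is present, so *haxK* is transcribed.

ON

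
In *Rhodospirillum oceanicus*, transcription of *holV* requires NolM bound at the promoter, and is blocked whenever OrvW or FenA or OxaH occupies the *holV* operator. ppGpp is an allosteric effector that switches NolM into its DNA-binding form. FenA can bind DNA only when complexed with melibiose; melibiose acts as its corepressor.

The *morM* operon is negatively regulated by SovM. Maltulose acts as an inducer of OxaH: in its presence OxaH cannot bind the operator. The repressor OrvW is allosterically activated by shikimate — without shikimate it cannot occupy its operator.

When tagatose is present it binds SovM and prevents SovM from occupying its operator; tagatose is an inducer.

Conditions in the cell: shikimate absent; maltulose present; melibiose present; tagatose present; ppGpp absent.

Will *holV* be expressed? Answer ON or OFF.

Shikimate is absent, so OrvW is inactive.
ppGpp is absent, so NolM is inactive.
Melibiose is present, so FenA is active.
Maltulose is present, so OxaH is inactive.
With repressor FenA bound, *holV* is not transcribed.

OFF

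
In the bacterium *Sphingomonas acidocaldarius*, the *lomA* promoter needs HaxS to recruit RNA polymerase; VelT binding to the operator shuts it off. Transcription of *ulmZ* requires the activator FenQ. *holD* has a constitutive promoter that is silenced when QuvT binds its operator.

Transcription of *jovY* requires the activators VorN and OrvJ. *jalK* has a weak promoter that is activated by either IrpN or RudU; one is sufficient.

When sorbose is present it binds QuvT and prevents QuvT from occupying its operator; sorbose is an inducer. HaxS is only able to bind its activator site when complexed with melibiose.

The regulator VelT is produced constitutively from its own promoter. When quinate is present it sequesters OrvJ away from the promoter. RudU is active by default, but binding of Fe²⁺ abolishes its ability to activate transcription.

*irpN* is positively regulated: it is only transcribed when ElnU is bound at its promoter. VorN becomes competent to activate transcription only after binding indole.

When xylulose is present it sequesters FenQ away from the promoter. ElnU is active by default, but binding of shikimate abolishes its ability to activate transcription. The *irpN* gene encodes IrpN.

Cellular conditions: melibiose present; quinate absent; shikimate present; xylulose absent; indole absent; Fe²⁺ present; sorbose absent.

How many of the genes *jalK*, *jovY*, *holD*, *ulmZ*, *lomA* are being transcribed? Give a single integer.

1

Shikimate is present, so ElnU is inactive.
Required activator ElnU is absent, so *irpN* is not transcribed.
So IrpN is not produced.
Fe²⁺ is present, so RudU is inactive.
No activator is available at the *jalK* promoter, so *jalK* is not transcribed.
→ *jalK* is OFF.
Indole is absent, so VorN is inactive.
Quinate is absent, so OrvJ is active.
Required activator VorN is absent, so *jovY* is not transcribed.
→ *jovY* is OFF.
Sorbose is absent, so QuvT is active.
With repressor QuvT bound, *holD* is not transcribed.
→ *holD* is OFF.
Xylulose is absent, so FenQ is active.
No repressor is bound and FenQ is active, so *ulmZ* is transcribed.
→ *ulmZ* is ON.
Melibiose is present, so HaxS is active.
VelT is produced constitutively and is active.
With repressor VelT bound, *lomA* is not transcribed.
→ *lomA* is OFF.
1 of the 5 genes is transcribed.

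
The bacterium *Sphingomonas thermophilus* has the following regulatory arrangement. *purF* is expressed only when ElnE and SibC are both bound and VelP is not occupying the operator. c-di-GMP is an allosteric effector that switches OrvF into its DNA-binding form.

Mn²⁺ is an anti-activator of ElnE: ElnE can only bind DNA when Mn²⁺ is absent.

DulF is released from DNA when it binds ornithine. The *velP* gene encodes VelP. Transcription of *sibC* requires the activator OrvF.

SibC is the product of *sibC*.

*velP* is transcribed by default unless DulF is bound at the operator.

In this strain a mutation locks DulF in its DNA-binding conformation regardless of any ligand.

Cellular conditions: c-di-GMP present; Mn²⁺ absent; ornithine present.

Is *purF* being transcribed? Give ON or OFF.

DulF is constitutively active in this strain.
With repressor DulF bound, *velP* is not transcribed.
So VelP is not produced.
Mn²⁺ is absent, so ElnE is active.
c-di-GMP is present, so OrvF is active.
No repressor is bound and OrvF is active, so *sibC* is transcribed.
So SibC is produced and active.
No repressor is bound and ElnE and SibC are active, so *purF* is transcribed.

ON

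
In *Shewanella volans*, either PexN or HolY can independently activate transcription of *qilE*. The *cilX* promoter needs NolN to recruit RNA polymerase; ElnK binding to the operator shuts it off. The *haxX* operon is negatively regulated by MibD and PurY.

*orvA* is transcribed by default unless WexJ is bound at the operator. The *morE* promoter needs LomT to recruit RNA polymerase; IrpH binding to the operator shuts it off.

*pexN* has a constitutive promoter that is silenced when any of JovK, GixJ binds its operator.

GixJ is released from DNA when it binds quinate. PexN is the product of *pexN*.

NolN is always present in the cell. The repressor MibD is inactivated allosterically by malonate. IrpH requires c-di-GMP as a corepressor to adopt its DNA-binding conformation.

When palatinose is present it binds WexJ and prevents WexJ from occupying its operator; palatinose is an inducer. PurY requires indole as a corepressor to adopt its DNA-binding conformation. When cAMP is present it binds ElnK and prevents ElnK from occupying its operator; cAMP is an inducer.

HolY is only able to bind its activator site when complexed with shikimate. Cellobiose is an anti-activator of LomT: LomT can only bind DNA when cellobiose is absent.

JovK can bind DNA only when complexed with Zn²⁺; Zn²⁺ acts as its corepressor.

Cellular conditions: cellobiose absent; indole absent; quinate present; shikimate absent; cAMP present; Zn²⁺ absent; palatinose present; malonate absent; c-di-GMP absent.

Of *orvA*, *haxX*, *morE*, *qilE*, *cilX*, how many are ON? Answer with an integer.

Palatinose is present, so WexJ is inactive.
With no repressor bound, *orvA* is transcribed.
→ *orvA* is ON.
Malonate is absent, so MibD is active.
Indole is absent, so PurY is inactive.
With repressor MibD bound, *haxX* is not transcribed.
→ *haxX* is OFF.
c-di-GMP is absent, so IrpH is inactive.
Cellobiose is absent, so LomT is active.
No repressor is bound and LomT is active, so *morE* is transcribed.
→ *morE* is ON.
Zn²⁺ is absent, so JovK is inactive.
Quinate is present, so GixJ is inactive.
With no repressor bound, *pexN* is transcribed.
So PexN is produced and active.
Shikimate is absent, so HolY is inactive.
Activator PexN is present, so *qilE* is transcribed.
→ *qilE* is ON.
NolN is produced constitutively and is active.
cAMP is present, so ElnK is inactive.
No repressor is bound and NolN is active, so *cilX* is transcribed.
→ *cilX* is ON.
4 of the 5 genes are transcribed.

4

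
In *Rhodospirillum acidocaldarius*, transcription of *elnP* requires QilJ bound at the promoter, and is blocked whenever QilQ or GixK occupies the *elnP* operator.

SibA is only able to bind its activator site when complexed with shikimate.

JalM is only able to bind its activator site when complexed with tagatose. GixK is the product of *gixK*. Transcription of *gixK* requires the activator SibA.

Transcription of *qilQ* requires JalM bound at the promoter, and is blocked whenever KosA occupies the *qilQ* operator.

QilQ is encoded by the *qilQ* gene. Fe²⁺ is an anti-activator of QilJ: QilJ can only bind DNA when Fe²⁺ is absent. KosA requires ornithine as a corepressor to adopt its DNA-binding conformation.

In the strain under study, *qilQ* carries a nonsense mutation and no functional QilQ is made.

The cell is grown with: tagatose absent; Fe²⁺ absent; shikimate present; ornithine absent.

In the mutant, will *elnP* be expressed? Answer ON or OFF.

OFF

QilQ is non-functional in this strain, so it has no effect.
Fe²⁺ is absent, so QilJ is active.
Shikimate is present, so SibA is active.
No repressor is bound and SibA is active, so *gixK* is transcribed.
So GixK is produced and active.
With repressor GixK bound, *elnP* is not transcribed.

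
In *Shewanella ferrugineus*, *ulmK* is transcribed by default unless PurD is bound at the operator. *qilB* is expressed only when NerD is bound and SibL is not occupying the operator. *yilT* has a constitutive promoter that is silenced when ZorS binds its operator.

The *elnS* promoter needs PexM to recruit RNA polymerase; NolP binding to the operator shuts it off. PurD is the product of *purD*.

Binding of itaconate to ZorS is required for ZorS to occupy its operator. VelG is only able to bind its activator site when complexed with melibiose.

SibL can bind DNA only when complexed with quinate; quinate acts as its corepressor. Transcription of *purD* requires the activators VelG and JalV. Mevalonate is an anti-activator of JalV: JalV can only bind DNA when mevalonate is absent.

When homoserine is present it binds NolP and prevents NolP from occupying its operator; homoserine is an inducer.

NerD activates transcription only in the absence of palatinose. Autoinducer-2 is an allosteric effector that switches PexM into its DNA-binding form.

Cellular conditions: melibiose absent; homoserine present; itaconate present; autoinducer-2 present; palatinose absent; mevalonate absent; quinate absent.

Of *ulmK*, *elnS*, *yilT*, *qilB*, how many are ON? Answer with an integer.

Melibiose is absent, so VelG is inactive.
Mevalonate is absent, so JalV is active.
Required activator VelG is absent, so *purD* is not transcribed.
So PurD is not produced.
With no repressor bound, *ulmK* is transcribed.
→ *ulmK* is ON.
Homoserine is present, so NolP is inactive.
Autoinducer-2 is present, so PexM is active.
No repressor is bound and PexM is active, so *elnS* is transcribed.
→ *elnS* is ON.
Itaconate is present, so ZorS is active.
With repressor ZorS bound, *yilT* is not transcribed.
→ *yilT* is OFF.
Palatinose is absent, so NerD is active.
Quinate is absent, so SibL is inactive.
No repressor is bound and NerD is active, so *qilB* is transcribed.
→ *qilB* is ON.
3 of the 4 genes are transcribed.

3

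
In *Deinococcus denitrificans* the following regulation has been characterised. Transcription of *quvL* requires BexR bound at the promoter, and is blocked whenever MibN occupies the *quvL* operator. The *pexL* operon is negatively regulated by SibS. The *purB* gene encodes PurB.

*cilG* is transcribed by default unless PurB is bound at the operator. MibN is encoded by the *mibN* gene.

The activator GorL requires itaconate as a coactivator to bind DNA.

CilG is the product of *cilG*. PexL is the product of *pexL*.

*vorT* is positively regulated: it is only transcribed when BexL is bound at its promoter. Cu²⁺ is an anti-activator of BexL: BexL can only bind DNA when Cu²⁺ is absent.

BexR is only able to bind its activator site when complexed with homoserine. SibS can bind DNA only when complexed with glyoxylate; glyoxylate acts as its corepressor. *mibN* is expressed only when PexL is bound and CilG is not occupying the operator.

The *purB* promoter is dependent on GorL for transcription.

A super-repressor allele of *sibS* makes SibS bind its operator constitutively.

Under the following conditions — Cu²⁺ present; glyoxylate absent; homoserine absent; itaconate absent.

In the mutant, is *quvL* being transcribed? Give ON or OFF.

Homoserine is absent, so BexR is inactive.
Itaconate is absent, so GorL is inactive.
Required activator GorL is absent, so *purB* is not transcribed.
So PurB is not produced.
With no repressor bound, *cilG* is transcribed.
So CilG is produced and active.
SibS is constitutively active in this strain.
With repressor SibS bound, *pexL* is not transcribed.
So PexL is not produced.
With repressor CilG bound, *mibN* is not transcribed.
So MibN is not produced.
Required activator BexR is absent, so *quvL* is not transcribed.

OFF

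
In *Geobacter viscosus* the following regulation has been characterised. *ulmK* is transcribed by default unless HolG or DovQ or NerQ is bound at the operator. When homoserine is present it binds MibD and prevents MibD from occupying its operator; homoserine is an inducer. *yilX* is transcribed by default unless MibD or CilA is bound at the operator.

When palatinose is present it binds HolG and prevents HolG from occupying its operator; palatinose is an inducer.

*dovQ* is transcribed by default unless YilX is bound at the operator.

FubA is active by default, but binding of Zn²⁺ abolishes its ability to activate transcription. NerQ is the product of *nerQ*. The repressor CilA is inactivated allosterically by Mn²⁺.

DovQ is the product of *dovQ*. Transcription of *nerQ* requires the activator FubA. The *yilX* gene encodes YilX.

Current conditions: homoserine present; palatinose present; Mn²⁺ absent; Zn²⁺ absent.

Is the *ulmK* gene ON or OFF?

Palatinose is present, so HolG is inactive.
Homoserine is present, so MibD is inactive.
Mn²⁺ is absent, so CilA is active.
With repressor CilA bound, *yilX* is not transcribed.
So YilX is not produced.
With no repressor bound, *dovQ* is transcribed.
So DovQ is produced and active.
Zn²⁺ is absent, so FubA is active.
No repressor is bound and FubA is active, so *nerQ* is transcribed.
So NerQ is produced and active.
With repressor DovQ bound, *ulmK* is not transcribed.

OFF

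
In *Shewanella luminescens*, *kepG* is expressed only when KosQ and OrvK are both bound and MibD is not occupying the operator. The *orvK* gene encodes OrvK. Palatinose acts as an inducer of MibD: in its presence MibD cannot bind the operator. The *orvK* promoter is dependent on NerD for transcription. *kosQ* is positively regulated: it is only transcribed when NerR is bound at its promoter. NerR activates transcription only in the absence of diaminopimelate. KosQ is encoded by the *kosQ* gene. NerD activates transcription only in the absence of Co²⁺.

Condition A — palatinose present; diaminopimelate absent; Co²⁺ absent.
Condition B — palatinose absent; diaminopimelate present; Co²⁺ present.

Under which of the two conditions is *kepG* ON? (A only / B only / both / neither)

Condition A:
Palatinose is present, so MibD is inactive.
Diaminopimelate is absent, so NerR is active.
No repressor is bound and NerR is active, so *kosQ* is transcribed.
So KosQ is produced and active.
Co²⁺ is absent, so NerD is active.
No repressor is bound and NerD is active, so *orvK* is transcribed.
So OrvK is produced and active.
No repressor is bound and KosQ and OrvK are active, so *kepG* is transcribed.
→ *kepG* is ON in A.
Condition B:
Palatinose is absent, so MibD is active.
Diaminopimelate is present, so NerR is inactive.
Required activator NerR is absent, so *kosQ* is not transcribed.
So KosQ is not produced.
Co²⁺ is present, so NerD is inactive.
Required activator NerD is absent, so *orvK* is not transcribed.
So OrvK is not produced.
With repressor MibD bound, *kepG* is not transcribed.
→ *kepG* is OFF in B.

A only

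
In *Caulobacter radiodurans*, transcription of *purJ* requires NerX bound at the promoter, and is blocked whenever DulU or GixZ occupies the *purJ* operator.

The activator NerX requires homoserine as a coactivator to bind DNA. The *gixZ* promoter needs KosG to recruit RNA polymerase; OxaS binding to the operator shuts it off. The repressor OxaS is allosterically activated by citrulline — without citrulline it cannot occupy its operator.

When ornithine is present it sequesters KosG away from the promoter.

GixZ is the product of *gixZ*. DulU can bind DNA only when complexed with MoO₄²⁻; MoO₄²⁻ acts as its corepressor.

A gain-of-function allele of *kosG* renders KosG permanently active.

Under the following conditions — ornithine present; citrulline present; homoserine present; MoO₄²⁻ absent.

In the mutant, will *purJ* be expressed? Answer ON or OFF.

Homoserine is present, so NerX is active.
MoO₄²⁻ is absent, so DulU is inactive.
KosG is constitutively active in this strain.
Citrulline is present, so OxaS is active.
With repressor OxaS bound, *gixZ* is not transcribed.
So GixZ is not produced.
No repressor is bound and NerX is active, so *purJ* is transcribed.

ON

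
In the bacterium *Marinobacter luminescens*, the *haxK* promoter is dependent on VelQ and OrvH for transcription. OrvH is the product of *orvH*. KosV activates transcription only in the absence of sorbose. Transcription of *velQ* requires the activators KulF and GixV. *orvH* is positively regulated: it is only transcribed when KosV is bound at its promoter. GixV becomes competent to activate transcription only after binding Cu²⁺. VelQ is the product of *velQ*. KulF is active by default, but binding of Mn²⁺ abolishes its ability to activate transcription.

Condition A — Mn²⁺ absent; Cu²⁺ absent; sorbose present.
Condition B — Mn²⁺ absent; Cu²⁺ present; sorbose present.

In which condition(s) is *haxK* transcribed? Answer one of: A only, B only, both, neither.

Condition A:
Mn²⁺ is absent, so KulF is active.
Cu²⁺ is absent, so GixV is inactive.
Required activator GixV is absent, so *velQ* is not transcribed.
So VelQ is not produced.
Sorbose is present, so KosV is inactive.
Required activator KosV is absent, so *orvH* is not transcribed.
So OrvH is not produced.
Required activator VelQ is absent, so *haxK* is not transcribed.
→ *haxK* is OFF in A.
Condition B:
Mn²⁺ is absent, so KulF is active.
Cu²⁺ is present, so GixV is active.
No repressor is bound and KulF and GixV are active, so *velQ* is transcribed.
So VelQ is produced and active.
Sorbose is present, so KosV is inactive.
Required activator KosV is absent, so *orvH* is not transcribed.
So OrvH is not produced.
Required activator OrvH is absent, so *haxK* is not transcribed.
→ *haxK* is OFF in B.

neither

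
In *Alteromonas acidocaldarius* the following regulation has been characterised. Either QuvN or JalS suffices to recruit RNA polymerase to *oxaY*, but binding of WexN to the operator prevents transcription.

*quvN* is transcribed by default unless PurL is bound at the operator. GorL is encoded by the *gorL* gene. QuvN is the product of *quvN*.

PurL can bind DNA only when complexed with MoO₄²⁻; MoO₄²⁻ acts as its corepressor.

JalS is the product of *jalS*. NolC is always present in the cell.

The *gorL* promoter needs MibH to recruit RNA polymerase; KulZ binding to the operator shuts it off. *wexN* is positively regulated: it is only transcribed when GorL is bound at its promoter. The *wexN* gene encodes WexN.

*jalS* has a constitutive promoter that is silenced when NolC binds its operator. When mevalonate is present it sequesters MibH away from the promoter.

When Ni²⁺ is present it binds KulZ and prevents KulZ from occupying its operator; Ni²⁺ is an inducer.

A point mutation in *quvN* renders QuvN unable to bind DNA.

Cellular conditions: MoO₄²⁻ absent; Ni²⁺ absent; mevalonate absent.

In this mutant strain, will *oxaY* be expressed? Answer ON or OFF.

QuvN is non-functional in this strain, so it has no effect.
Mevalonate is absent, so MibH is active.
Ni²⁺ is absent, so KulZ is active.
With repressor KulZ bound, *gorL* is not transcribed.
So GorL is not produced.
Required activator GorL is absent, so *wexN* is not transcribed.
So WexN is not produced.
NolC is produced constitutively and is active.
With repressor NolC bound, *jalS* is not transcribed.
So JalS is not produced.
No activator is available at the *oxaY* promoter, so *oxaY* is not transcribed.

OFF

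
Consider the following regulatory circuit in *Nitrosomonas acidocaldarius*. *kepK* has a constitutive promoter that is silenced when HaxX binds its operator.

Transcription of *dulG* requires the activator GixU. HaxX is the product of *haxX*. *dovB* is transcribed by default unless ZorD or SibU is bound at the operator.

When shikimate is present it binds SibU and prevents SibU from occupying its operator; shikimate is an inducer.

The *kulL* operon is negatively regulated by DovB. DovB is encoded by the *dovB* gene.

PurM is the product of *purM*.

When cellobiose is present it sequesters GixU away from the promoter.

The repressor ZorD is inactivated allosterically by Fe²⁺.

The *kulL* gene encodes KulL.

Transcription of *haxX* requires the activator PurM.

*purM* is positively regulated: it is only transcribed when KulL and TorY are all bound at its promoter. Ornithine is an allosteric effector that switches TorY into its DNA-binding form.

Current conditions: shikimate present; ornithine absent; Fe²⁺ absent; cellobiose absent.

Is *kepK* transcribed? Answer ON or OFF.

ON

Fe²⁺ is absent, so ZorD is active.
Shikimate is present, so SibU is inactive.
With repressor ZorD bound, *dovB* is not transcribed.
So DovB is not produced.
With no repressor bound, *kulL* is transcribed.
So KulL is produced and active.
Ornithine is absent, so TorY is inactive.
Required activator TorY is absent, so *purM* is not transcribed.
So PurM is not produced.
Required activator PurM is absent, so *haxX* is not transcribed.
So HaxX is not produced.
With no repressor bound, *kepK* is transcribed.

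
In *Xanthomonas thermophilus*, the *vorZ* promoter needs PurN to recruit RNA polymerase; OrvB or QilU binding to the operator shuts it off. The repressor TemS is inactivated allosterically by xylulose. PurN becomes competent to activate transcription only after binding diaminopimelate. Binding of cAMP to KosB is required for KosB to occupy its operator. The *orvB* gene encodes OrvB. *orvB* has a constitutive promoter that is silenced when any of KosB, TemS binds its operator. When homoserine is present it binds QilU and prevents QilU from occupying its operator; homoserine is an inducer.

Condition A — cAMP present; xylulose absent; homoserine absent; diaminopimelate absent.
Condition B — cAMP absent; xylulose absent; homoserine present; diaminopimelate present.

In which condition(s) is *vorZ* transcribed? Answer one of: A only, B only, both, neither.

Condition A:
cAMP is present, so KosB is active.
Xylulose is absent, so TemS is active.
With repressor KosB bound, *orvB* is not transcribed.
So OrvB is not produced.
Homoserine is absent, so QilU is active.
Diaminopimelate is absent, so PurN is inactive.
With repressor QilU bound, *vorZ* is not transcribed.
→ *vorZ* is OFF in A.
Condition B:
cAMP is absent, so KosB is inactive.
Xylulose is absent, so TemS is active.
With repressor TemS bound, *orvB* is not transcribed.
So OrvB is not produced.
Homoserine is present, so QilU is inactive.
Diaminopimelate is present, so PurN is active.
No repressor is bound and PurN is active, so *vorZ* is transcribed.
→ *vorZ* is ON in B.

B only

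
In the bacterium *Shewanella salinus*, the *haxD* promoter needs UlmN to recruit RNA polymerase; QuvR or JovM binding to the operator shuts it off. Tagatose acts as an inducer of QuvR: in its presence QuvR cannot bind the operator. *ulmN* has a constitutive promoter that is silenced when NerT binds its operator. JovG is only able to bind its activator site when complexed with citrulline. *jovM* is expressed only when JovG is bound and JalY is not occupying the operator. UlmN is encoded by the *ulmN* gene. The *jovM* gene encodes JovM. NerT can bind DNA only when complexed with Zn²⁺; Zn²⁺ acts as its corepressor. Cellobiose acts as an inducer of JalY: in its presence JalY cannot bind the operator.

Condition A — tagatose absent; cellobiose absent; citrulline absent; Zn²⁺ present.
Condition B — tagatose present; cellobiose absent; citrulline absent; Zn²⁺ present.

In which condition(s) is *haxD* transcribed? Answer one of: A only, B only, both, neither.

Condition A:
Tagatose is absent, so QuvR is active.
Cellobiose is absent, so JalY is active.
Citrulline is absent, so JovG is inactive.
With repressor JalY bound, *jovM* is not transcribed.
So JovM is not produced.
Zn²⁺ is present, so NerT is active.
With repressor NerT bound, *ulmN* is not transcribed.
So UlmN is not produced.
With repressor QuvR bound, *haxD* is not transcribed.
→ *haxD* is OFF in A.
Condition B:
Tagatose is present, so QuvR is inactive.
Cellobiose is absent, so JalY is active.
Citrulline is absent, so JovG is inactive.
With repressor JalY bound, *jovM* is not transcribed.
So JovM is not produced.
Zn²⁺ is present, so NerT is active.
With repressor NerT bound, *ulmN* is not transcribed.
So UlmN is not produced.
Required activator UlmN is absent, so *haxD* is not transcribed.
→ *haxD* is OFF in B.

neither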